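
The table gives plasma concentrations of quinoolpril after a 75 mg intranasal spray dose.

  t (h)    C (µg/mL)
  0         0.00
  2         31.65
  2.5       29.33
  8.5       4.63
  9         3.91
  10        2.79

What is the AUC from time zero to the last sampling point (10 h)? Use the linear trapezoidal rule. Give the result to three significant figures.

AUC = 154 µg/mL·h

Trapezoidal AUC_0→10:
  [0→2]: (0.00+31.65)/2 × 2 = 31.65
  [2→2.5]: (31.65+29.33)/2 × 0.5 = 15.245
  [2.5→8.5]: (29.33+4.63)/2 × 6 = 101.88
  [8.5→9]: (4.63+3.91)/2 × 0.5 = 2.135
  [9→10]: (3.91+2.79)/2 × 1 = 3.35
  Sum = 154.26 µg/mL·h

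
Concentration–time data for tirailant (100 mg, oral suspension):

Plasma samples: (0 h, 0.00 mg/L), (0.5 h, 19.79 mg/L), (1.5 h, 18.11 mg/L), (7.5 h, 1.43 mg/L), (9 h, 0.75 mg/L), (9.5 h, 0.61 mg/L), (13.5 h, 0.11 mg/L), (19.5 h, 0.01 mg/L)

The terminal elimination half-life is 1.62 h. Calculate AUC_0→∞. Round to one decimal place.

AUC = 86.3 mg/L·h

Trapezoidal AUC_0→19.5:
  [0→0.5]: (0.00+19.79)/2 × 0.5 = 4.9475
  [0.5→1.5]: (19.79+18.11)/2 × 1 = 18.95
  [1.5→7.5]: (18.11+1.43)/2 × 6 = 58.62
  [7.5→9]: (1.43+0.75)/2 × 1.5 = 1.635
  [9→9.5]: (0.75+0.61)/2 × 0.5 = 0.34
  [9.5→13.5]: (0.61+0.11)/2 × 4 = 1.44
  [13.5→19.5]: (0.11+0.01)/2 × 6 = 0.36
  Sum = 86.2925 mg/L·h
k_e = ln2 / t½ = 0.693147 / 1.62 = 0.4279 h^-1
Extrapolated tail: C_last / k_e = 0.01 / 0.4279 = 0.023
AUC_0→∞ = 86.2925 + 0.023 = 86.3155 mg/L·h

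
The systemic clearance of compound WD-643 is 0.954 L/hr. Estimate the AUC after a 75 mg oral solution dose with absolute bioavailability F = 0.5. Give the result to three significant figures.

AUC_0→∞ = F × Dose / CL
        = 0.5 × 75 / 0.954 = 39.3082 mg/L·hr

AUC = 39.3 mg/L·hr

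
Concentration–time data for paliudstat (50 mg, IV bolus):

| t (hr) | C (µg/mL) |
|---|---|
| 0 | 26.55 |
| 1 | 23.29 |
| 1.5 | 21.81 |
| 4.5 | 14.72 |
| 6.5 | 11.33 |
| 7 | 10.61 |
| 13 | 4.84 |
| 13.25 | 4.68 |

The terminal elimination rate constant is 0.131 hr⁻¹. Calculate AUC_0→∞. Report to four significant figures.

AUC = 205.8 µg/mL·hr

Trapezoidal AUC_0→13.25:
  [0→1]: (26.55+23.29)/2 × 1 = 24.92
  [1→1.5]: (23.29+21.81)/2 × 0.5 = 11.275
  [1.5→4.5]: (21.81+14.72)/2 × 3 = 54.795
  [4.5→6.5]: (14.72+11.33)/2 × 2 = 26.05
  [6.5→7]: (11.33+10.61)/2 × 0.5 = 5.485
  [7→13]: (10.61+4.84)/2 × 6 = 46.35
  [13→13.25]: (4.84+4.68)/2 × 0.25 = 1.19
  Sum = 170.065 µg/mL·hr
Extrapolated tail: C_last / k_e = 4.68 / 0.131 = 35.725
AUC_0→∞ = 170.065 + 35.725 = 205.79 µg/mL·hr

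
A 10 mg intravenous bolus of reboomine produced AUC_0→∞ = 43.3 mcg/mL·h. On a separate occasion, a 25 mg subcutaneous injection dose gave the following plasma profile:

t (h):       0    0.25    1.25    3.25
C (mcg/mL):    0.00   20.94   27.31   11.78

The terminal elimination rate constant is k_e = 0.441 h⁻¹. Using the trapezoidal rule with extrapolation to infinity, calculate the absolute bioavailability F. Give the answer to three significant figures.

F = 0.855

Trapezoidal AUC_0→3.25 (subcutaneous injection):
  [0→0.25]: (0.00+20.94)/2 × 0.25 = 2.6175
  [0.25→1.25]: (20.94+27.31)/2 × 1 = 24.125
  [1.25→3.25]: (27.31+11.78)/2 × 2 = 39.09
  Sum = 65.8325 mcg/mL·h
Tail: C_last/k_e = 11.78/0.441 = 26.712
AUC_0→∞ (subcutaneous injection) = 65.8325 + 26.712 = 92.5445 mcg/mL·h
F = (AUC_ev/D_ev)/(AUC_iv/D_iv) = (92.5445/25)/(43.3/10) = 3.70178/4.33 = 0.8549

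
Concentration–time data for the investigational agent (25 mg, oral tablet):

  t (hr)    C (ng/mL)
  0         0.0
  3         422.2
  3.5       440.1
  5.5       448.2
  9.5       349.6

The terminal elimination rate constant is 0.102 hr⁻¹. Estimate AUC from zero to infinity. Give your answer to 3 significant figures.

Trapezoidal AUC_0→9.5:
  [0→3]: (0.0+422.2)/2 × 3 = 633.3
  [3→3.5]: (422.2+440.1)/2 × 0.5 = 215.575
  [3.5→5.5]: (440.1+448.2)/2 × 2 = 888.3
  [5.5→9.5]: (448.2+349.6)/2 × 4 = 1595.6
  Sum = 3332.775 ng/mL·hr
Extrapolated tail: C_last / k_e = 349.6 / 0.102 = 3427.451
AUC_0→∞ = 3332.775 + 3427.451 = 6760.226 ng/mL·hr

AUC = 6760 ng/mL·hr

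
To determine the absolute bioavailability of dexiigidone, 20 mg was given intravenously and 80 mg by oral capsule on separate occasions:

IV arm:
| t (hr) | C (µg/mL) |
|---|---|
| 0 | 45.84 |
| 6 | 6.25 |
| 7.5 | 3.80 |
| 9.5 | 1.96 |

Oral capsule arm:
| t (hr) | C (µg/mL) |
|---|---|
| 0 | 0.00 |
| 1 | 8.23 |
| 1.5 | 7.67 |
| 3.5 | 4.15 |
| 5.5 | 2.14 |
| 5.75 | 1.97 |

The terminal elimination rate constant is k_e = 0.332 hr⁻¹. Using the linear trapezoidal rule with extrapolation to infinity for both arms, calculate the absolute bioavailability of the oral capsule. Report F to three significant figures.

F = 0.0465

Trapezoidal AUC_0→9.5 (IV):
  [0→6]: (45.84+6.25)/2 × 6 = 156.27
  [6→7.5]: (6.25+3.80)/2 × 1.5 = 7.5375
  [7.5→9.5]: (3.80+1.96)/2 × 2 = 5.76
  Sum = 169.5675 µg/mL·hr
IV tail: 1.96/0.332 = 5.904; AUC_iv,0→∞ = 169.5675 + 5.904 = 175.4715 µg/mL·hr
Trapezoidal AUC_0→5.75 (oral capsule):
  [0→1]: (0.00+8.23)/2 × 1 = 4.115
  [1→1.5]: (8.23+7.67)/2 × 0.5 = 3.975
  [1.5→3.5]: (7.67+4.15)/2 × 2 = 11.82
  [3.5→5.5]: (4.15+2.14)/2 × 2 = 6.29
  [5.5→5.75]: (2.14+1.97)/2 × 0.25 = 0.51375
  Sum = 26.71375 µg/mL·hr
oral capsule tail: 1.97/0.332 = 5.934; AUC_ev,0→∞ = 26.71375 + 5.934 = 32.64775 µg/mL·hr
F = (AUC_ev/D_ev)/(AUC_iv/D_iv) = (32.64775/80)/(175.4715/20) = 0.408097/8.773575 = 0.0465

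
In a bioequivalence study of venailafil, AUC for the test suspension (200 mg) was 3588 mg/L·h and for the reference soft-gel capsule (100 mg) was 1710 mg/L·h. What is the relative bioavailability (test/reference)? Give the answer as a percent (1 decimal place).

F_rel = 104.9%

F_rel = (AUC_test/D_test) / (AUC_ref/D_ref)
      = (3588/200) / (1710/100)
      = 17.94 / 17.1 = 1.0491 = 104.91%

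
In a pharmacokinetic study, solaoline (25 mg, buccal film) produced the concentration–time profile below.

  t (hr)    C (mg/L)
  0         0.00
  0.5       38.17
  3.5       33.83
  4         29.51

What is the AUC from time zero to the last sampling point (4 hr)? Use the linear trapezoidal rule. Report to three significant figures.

AUC = 133 mg/L·hr

Trapezoidal AUC_0→4:
  [0→0.5]: (0.00+38.17)/2 × 0.5 = 9.5425
  [0.5→3.5]: (38.17+33.83)/2 × 3 = 108.0
  [3.5→4]: (33.83+29.51)/2 × 0.5 = 15.835
  Sum = 133.3775 mg/L·hr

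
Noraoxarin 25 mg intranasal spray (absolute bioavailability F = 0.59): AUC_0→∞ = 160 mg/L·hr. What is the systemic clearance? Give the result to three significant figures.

CL = F × Dose / AUC_0→∞
   = 0.59 × 25 / 160 = 0.0921875 L/hr

CL = 0.0922 L/hr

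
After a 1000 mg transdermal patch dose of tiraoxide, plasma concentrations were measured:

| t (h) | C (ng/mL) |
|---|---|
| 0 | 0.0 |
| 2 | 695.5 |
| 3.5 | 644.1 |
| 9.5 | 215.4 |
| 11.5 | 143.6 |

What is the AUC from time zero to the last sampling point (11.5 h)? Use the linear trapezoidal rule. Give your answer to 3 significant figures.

AUC = 4640 ng/mL·h

Trapezoidal AUC_0→11.5:
  [0→2]: (0.0+695.5)/2 × 2 = 695.5
  [2→3.5]: (695.5+644.1)/2 × 1.5 = 1004.7
  [3.5→9.5]: (644.1+215.4)/2 × 6 = 2578.5
  [9.5→11.5]: (215.4+143.6)/2 × 2 = 359.0
  Sum = 4637.7 ng/mL·h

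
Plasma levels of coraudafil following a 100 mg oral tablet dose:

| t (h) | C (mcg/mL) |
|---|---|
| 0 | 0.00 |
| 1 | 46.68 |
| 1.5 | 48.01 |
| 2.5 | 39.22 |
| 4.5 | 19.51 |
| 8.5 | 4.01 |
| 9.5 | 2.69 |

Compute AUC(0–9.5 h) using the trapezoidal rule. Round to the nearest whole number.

Trapezoidal AUC_0→9.5:
  [0→1]: (0.00+46.68)/2 × 1 = 23.34
  [1→1.5]: (46.68+48.01)/2 × 0.5 = 23.6725
  [1.5→2.5]: (48.01+39.22)/2 × 1 = 43.615
  [2.5→4.5]: (39.22+19.51)/2 × 2 = 58.73
  [4.5→8.5]: (19.51+4.01)/2 × 4 = 47.04
  [8.5→9.5]: (4.01+2.69)/2 × 1 = 3.35
  Sum = 199.7475 mcg/mL·h

AUC = 200 mcg/mL·h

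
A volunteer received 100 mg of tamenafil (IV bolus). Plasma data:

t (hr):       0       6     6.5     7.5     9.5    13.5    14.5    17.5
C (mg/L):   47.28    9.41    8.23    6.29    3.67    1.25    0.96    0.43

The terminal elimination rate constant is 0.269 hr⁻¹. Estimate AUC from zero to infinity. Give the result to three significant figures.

AUC = 206 mg/L·hr

Trapezoidal AUC_0→17.5:
  [0→6]: (47.28+9.41)/2 × 6 = 170.07
  [6→6.5]: (9.41+8.23)/2 × 0.5 = 4.41
  [6.5→7.5]: (8.23+6.29)/2 × 1 = 7.26
  [7.5→9.5]: (6.29+3.67)/2 × 2 = 9.96
  [9.5→13.5]: (3.67+1.25)/2 × 4 = 9.84
  [13.5→14.5]: (1.25+0.96)/2 × 1 = 1.105
  [14.5→17.5]: (0.96+0.43)/2 × 3 = 2.085
  Sum = 204.73 mg/L·hr
Extrapolated tail: C_last / k_e = 0.43 / 0.269 = 1.599
AUC_0→∞ = 204.73 + 1.599 = 206.329 mg/L·hr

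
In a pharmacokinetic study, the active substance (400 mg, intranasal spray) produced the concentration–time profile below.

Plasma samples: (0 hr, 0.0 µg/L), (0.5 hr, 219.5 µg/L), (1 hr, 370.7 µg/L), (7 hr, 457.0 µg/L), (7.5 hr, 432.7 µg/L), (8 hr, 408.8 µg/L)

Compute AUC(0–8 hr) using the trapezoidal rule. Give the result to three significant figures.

Trapezoidal AUC_0→8:
  [0→0.5]: (0.0+219.5)/2 × 0.5 = 54.875
  [0.5→1]: (219.5+370.7)/2 × 0.5 = 147.55
  [1→7]: (370.7+457.0)/2 × 6 = 2483.1
  [7→7.5]: (457.0+432.7)/2 × 0.5 = 222.425
  [7.5→8]: (432.7+408.8)/2 × 0.5 = 210.375
  Sum = 3118.325 µg/L·hr

AUC = 3120 µg/L·hr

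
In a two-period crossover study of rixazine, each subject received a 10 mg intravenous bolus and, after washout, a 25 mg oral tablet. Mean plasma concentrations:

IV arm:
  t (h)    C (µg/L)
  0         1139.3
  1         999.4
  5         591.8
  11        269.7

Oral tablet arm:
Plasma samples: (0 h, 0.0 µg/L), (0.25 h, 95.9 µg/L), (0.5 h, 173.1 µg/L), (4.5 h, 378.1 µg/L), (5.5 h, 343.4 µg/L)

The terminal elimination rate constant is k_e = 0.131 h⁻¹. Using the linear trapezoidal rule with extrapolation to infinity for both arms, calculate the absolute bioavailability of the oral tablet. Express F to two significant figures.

F = 0.19

Trapezoidal AUC_0→11 (IV):
  [0→1]: (1139.3+999.4)/2 × 1 = 1069.35
  [1→5]: (999.4+591.8)/2 × 4 = 3182.4
  [5→11]: (591.8+269.7)/2 × 6 = 2584.5
  Sum = 6836.25 µg/L·h
IV tail: 269.7/0.131 = 2058.779; AUC_iv,0→∞ = 6836.25 + 2058.779 = 8895.029 µg/L·h
Trapezoidal AUC_0→5.5 (oral tablet):
  [0→0.25]: (0.0+95.9)/2 × 0.25 = 11.9875
  [0.25→0.5]: (95.9+173.1)/2 × 0.25 = 33.625
  [0.5→4.5]: (173.1+378.1)/2 × 4 = 1102.4
  [4.5→5.5]: (378.1+343.4)/2 × 1 = 360.75
  Sum = 1508.7625 µg/L·h
oral tablet tail: 343.4/0.131 = 2621.374; AUC_ev,0→∞ = 1508.7625 + 2621.374 = 4130.1365 µg/L·h
F = (AUC_ev/D_ev)/(AUC_iv/D_iv) = (4130.1365/25)/(8895.029/10) = 165.20546/889.5029 = 0.1857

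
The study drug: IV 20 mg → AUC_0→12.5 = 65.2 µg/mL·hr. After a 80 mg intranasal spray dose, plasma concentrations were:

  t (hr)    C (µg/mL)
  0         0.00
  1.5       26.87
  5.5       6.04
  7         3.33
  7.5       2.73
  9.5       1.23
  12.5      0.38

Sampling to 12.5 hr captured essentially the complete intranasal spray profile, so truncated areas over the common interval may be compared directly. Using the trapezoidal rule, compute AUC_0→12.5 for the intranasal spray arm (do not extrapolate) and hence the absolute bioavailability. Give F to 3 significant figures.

F = 0.387

Trapezoidal AUC_0→12.5 (intranasal spray):
  [0→1.5]: (0.00+26.87)/2 × 1.5 = 20.1525
  [1.5→5.5]: (26.87+6.04)/2 × 4 = 65.82
  [5.5→7]: (6.04+3.33)/2 × 1.5 = 7.0275
  [7→7.5]: (3.33+2.73)/2 × 0.5 = 1.515
  [7.5→9.5]: (2.73+1.23)/2 × 2 = 3.96
  [9.5→12.5]: (1.23+0.38)/2 × 3 = 2.415
  Sum = 100.89 µg/mL·hr
F = (AUC_ev/D_ev)/(AUC_iv/D_iv) = (100.89/80)/(65.2/20) = 1.261125/3.26 = 0.3868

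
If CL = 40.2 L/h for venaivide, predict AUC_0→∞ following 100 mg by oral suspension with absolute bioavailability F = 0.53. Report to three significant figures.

AUC = 1.32 mg/L·h

AUC_0→∞ = F × Dose / CL
        = 0.53 × 100 / 40.2 = 1.31841 mg/L·h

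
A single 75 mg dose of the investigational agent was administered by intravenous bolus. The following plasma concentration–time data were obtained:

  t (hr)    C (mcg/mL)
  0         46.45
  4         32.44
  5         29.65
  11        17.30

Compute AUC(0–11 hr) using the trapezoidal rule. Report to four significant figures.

Trapezoidal AUC_0→11:
  [0→4]: (46.45+32.44)/2 × 4 = 157.78
  [4→5]: (32.44+29.65)/2 × 1 = 31.045
  [5→11]: (29.65+17.30)/2 × 6 = 140.85
  Sum = 329.675 mcg/mL·hr

AUC = 329.7 mcg/mL·hr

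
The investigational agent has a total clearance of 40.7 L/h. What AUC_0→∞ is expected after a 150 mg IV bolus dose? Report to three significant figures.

AUC_0→∞ = Dose_iv / CL
        = 150 / 40.7 = 3.6855 mg/L·h

AUC = 3.69 mg/L·h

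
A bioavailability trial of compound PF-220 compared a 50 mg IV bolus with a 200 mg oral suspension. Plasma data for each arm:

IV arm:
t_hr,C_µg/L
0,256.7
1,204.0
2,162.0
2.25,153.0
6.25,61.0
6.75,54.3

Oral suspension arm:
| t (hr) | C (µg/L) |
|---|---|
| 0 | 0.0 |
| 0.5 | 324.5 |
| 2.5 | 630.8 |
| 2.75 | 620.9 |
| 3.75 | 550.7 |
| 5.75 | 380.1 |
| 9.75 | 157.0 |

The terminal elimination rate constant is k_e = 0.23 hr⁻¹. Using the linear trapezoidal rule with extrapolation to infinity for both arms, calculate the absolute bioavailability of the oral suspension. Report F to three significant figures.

F = 0.975

Trapezoidal AUC_0→6.75 (IV):
  [0→1]: (256.7+204.0)/2 × 1 = 230.35
  [1→2]: (204.0+162.0)/2 × 1 = 183.0
  [2→2.25]: (162.0+153.0)/2 × 0.25 = 39.375
  [2.25→6.25]: (153.0+61.0)/2 × 4 = 428.0
  [6.25→6.75]: (61.0+54.3)/2 × 0.5 = 28.825
  Sum = 909.55 µg/L·hr
IV tail: 54.3/0.23 = 236.087; AUC_iv,0→∞ = 909.55 + 236.087 = 1145.637 µg/L·hr
Trapezoidal AUC_0→9.75 (oral suspension):
  [0→0.5]: (0.0+324.5)/2 × 0.5 = 81.125
  [0.5→2.5]: (324.5+630.8)/2 × 2 = 955.3
  [2.5→2.75]: (630.8+620.9)/2 × 0.25 = 156.4625
  [2.75→3.75]: (620.9+550.7)/2 × 1 = 585.8
  [3.75→5.75]: (550.7+380.1)/2 × 2 = 930.8
  [5.75→9.75]: (380.1+157.0)/2 × 4 = 1074.2
  Sum = 3783.6875 µg/L·hr
oral suspension tail: 157.0/0.23 = 682.609; AUC_ev,0→∞ = 3783.6875 + 682.609 = 4466.2965 µg/L·hr
F = (AUC_ev/D_ev)/(AUC_iv/D_iv) = (4466.2965/200)/(1145.637/50) = 22.3315/22.91274 = 0.9746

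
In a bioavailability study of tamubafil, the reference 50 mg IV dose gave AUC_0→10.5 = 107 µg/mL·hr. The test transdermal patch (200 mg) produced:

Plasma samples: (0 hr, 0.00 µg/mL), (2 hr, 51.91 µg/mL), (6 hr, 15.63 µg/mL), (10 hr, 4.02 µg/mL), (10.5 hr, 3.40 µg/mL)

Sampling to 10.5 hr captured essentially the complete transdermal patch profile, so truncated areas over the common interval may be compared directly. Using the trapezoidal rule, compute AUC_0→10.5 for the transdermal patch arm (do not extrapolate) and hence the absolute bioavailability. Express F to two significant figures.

F = 0.53

Trapezoidal AUC_0→10.5 (transdermal patch):
  [0→2]: (0.00+51.91)/2 × 2 = 51.91
  [2→6]: (51.91+15.63)/2 × 4 = 135.08
  [6→10]: (15.63+4.02)/2 × 4 = 39.3
  [10→10.5]: (4.02+3.40)/2 × 0.5 = 1.855
  Sum = 228.145 µg/mL·hr
F = (AUC_ev/D_ev)/(AUC_iv/D_iv) = (228.145/200)/(107/50) = 1.140725/2.14 = 0.5330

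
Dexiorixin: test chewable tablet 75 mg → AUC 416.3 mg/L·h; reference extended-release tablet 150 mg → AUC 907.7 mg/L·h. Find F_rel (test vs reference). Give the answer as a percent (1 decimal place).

F_rel = 91.7%

F_rel = (AUC_test/D_test) / (AUC_ref/D_ref)
      = (416.3/75) / (907.7/150)
      = 5.55067 / 6.05133 = 0.9173 = 91.73%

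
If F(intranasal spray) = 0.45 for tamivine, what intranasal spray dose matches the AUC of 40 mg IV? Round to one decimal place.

D_intranasal = 88.9 mg

For equal systemic exposure: F × D_ev = D_iv
D_ev = D_iv / F = 40 / 0.45 = 88.8889 mg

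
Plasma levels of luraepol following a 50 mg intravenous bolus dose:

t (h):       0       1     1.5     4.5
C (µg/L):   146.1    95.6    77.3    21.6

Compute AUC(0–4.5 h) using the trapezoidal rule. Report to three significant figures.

AUC = 312 µg/L·h

Trapezoidal AUC_0→4.5:
  [0→1]: (146.1+95.6)/2 × 1 = 120.85
  [1→1.5]: (95.6+77.3)/2 × 0.5 = 43.225
  [1.5→4.5]: (77.3+21.6)/2 × 3 = 148.35
  Sum = 312.425 µg/L·h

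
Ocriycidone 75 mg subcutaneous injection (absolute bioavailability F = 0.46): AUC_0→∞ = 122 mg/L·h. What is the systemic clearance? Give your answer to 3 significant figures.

CL = 0.283 L/h

CL = F × Dose / AUC_0→∞
   = 0.46 × 75 / 122 = 0.282787 L/h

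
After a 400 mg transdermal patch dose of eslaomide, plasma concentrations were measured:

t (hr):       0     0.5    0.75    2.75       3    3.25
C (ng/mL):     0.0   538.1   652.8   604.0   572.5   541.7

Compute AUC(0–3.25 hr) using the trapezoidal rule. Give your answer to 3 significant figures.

Trapezoidal AUC_0→3.25:
  [0→0.5]: (0.0+538.1)/2 × 0.5 = 134.525
  [0.5→0.75]: (538.1+652.8)/2 × 0.25 = 148.8625
  [0.75→2.75]: (652.8+604.0)/2 × 2 = 1256.8
  [2.75→3]: (604.0+572.5)/2 × 0.25 = 147.0625
  [3→3.25]: (572.5+541.7)/2 × 0.25 = 139.275
  Sum = 1826.525 ng/mL·hr

AUC = 1830 ng/mL·hr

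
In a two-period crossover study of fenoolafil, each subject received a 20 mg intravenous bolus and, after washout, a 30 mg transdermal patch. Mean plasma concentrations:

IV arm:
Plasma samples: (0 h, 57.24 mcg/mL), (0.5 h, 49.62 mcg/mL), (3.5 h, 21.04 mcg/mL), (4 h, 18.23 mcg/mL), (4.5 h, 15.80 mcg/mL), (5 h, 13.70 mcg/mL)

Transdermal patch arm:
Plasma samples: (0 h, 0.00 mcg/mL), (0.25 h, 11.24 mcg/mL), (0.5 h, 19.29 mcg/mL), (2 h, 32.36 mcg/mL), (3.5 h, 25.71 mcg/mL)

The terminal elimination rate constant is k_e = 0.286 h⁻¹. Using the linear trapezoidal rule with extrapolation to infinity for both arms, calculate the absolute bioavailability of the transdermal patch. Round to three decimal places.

F = 0.573

Trapezoidal AUC_0→5 (IV):
  [0→0.5]: (57.24+49.62)/2 × 0.5 = 26.715
  [0.5→3.5]: (49.62+21.04)/2 × 3 = 105.99
  [3.5→4]: (21.04+18.23)/2 × 0.5 = 9.8175
  [4→4.5]: (18.23+15.80)/2 × 0.5 = 8.5075
  [4.5→5]: (15.80+13.70)/2 × 0.5 = 7.375
  Sum = 158.405 mcg/mL·h
IV tail: 13.70/0.286 = 47.902; AUC_iv,0→∞ = 158.405 + 47.902 = 206.307 mcg/mL·h
Trapezoidal AUC_0→3.5 (transdermal patch):
  [0→0.25]: (0.00+11.24)/2 × 0.25 = 1.405
  [0.25→0.5]: (11.24+19.29)/2 × 0.25 = 3.81625
  [0.5→2]: (19.29+32.36)/2 × 1.5 = 38.7375
  [2→3.5]: (32.36+25.71)/2 × 1.5 = 43.5525
  Sum = 87.51125 mcg/mL·h
transdermal patch tail: 25.71/0.286 = 89.895; AUC_ev,0→∞ = 87.51125 + 89.895 = 177.40625 mcg/mL·h
F = (AUC_ev/D_ev)/(AUC_iv/D_iv) = (177.40625/30)/(206.307/20) = 5.91354/10.31535 = 0.5733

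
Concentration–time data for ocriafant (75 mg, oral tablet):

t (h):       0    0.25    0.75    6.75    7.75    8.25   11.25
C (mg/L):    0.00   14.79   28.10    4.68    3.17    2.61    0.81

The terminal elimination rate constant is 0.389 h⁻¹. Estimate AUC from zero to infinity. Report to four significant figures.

Trapezoidal AUC_0→11.25:
  [0→0.25]: (0.00+14.79)/2 × 0.25 = 1.84875
  [0.25→0.75]: (14.79+28.10)/2 × 0.5 = 10.7225
  [0.75→6.75]: (28.10+4.68)/2 × 6 = 98.34
  [6.75→7.75]: (4.68+3.17)/2 × 1 = 3.925
  [7.75→8.25]: (3.17+2.61)/2 × 0.5 = 1.445
  [8.25→11.25]: (2.61+0.81)/2 × 3 = 5.13
  Sum = 121.41125 mg/L·h
Extrapolated tail: C_last / k_e = 0.81 / 0.389 = 2.082
AUC_0→∞ = 121.41125 + 2.082 = 123.49325 mg/L·h

AUC = 123.5 mg/L·h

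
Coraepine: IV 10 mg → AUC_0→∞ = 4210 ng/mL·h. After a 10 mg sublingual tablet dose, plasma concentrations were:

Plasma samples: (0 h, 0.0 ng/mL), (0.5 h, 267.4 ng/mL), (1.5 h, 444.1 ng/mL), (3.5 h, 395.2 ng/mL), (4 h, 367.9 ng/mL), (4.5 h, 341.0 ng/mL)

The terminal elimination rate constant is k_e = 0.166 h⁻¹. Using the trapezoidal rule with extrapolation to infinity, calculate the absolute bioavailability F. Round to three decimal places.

F = 0.875

Trapezoidal AUC_0→4.5 (sublingual tablet):
  [0→0.5]: (0.0+267.4)/2 × 0.5 = 66.85
  [0.5→1.5]: (267.4+444.1)/2 × 1 = 355.75
  [1.5→3.5]: (444.1+395.2)/2 × 2 = 839.3
  [3.5→4]: (395.2+367.9)/2 × 0.5 = 190.775
  [4→4.5]: (367.9+341.0)/2 × 0.5 = 177.225
  Sum = 1629.9 ng/mL·h
Tail: C_last/k_e = 341.0/0.166 = 2054.217
AUC_0→∞ (sublingual tablet) = 1629.9 + 2054.217 = 3684.117 ng/mL·h
F = (AUC_ev/D_ev)/(AUC_iv/D_iv) = (3684.117/10)/(4210/10) = 368.4117/421 = 0.8751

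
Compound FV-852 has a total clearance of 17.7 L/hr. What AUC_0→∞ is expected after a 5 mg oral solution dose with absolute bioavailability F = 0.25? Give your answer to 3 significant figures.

AUC_0→∞ = F × Dose / CL
        = 0.25 × 5 / 17.7 = 0.0706215 mg/L·hr

AUC = 0.0706 mg/L·hr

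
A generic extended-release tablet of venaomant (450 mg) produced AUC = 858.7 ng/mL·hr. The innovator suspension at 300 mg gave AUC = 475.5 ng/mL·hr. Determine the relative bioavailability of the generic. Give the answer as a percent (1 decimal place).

F_rel = (AUC_test/D_test) / (AUC_ref/D_ref)
      = (858.7/450) / (475.5/300)
      = 1.90822 / 1.585 = 1.2039 = 120.39%

F_rel = 120.4%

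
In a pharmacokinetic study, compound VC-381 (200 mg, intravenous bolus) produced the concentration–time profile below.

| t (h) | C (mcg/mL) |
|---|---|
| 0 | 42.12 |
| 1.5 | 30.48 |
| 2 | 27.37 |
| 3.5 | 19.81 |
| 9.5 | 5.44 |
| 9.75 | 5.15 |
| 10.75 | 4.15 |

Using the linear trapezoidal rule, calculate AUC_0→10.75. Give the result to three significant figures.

AUC = 186 mcg/mL·h

Trapezoidal AUC_0→10.75:
  [0→1.5]: (42.12+30.48)/2 × 1.5 = 54.45
  [1.5→2]: (30.48+27.37)/2 × 0.5 = 14.4625
  [2→3.5]: (27.37+19.81)/2 × 1.5 = 35.385
  [3.5→9.5]: (19.81+5.44)/2 × 6 = 75.75
  [9.5→9.75]: (5.44+5.15)/2 × 0.25 = 1.32375
  [9.75→10.75]: (5.15+4.15)/2 × 1 = 4.65
  Sum = 186.02125 mcg/mL·h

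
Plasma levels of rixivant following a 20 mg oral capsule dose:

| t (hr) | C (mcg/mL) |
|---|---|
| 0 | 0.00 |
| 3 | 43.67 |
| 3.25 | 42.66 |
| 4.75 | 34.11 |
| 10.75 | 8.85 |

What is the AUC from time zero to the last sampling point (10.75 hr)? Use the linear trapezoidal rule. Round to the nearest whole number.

AUC = 263 mcg/mL·hr

Trapezoidal AUC_0→10.75:
  [0→3]: (0.00+43.67)/2 × 3 = 65.505
  [3→3.25]: (43.67+42.66)/2 × 0.25 = 10.79125
  [3.25→4.75]: (42.66+34.11)/2 × 1.5 = 57.5775
  [4.75→10.75]: (34.11+8.85)/2 × 6 = 128.88
  Sum = 262.75375 mcg/mL·hr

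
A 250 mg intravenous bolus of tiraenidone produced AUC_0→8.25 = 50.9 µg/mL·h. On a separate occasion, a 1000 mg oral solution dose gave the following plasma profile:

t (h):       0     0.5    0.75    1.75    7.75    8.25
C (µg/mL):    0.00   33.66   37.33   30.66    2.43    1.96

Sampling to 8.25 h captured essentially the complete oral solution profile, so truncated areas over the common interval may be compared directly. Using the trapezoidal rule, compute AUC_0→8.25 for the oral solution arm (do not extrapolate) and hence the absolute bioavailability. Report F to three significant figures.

Trapezoidal AUC_0→8.25 (oral solution):
  [0→0.5]: (0.00+33.66)/2 × 0.5 = 8.415
  [0.5→0.75]: (33.66+37.33)/2 × 0.25 = 8.87375
  [0.75→1.75]: (37.33+30.66)/2 × 1 = 33.995
  [1.75→7.75]: (30.66+2.43)/2 × 6 = 99.27
  [7.75→8.25]: (2.43+1.96)/2 × 0.5 = 1.0975
  Sum = 151.65125 µg/mL·h
F = (AUC_ev/D_ev)/(AUC_iv/D_iv) = (151.65125/1000)/(50.9/250) = 0.15165125/0.2036 = 0.7448

F = 0.745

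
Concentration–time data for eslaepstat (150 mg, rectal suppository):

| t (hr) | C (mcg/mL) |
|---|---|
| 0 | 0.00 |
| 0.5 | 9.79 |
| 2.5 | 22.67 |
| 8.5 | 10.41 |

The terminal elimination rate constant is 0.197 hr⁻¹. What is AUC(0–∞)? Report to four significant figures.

Trapezoidal AUC_0→8.5:
  [0→0.5]: (0.00+9.79)/2 × 0.5 = 2.4475
  [0.5→2.5]: (9.79+22.67)/2 × 2 = 32.46
  [2.5→8.5]: (22.67+10.41)/2 × 6 = 99.24
  Sum = 134.1475 mcg/mL·hr
Extrapolated tail: C_last / k_e = 10.41 / 0.197 = 52.843
AUC_0→∞ = 134.1475 + 52.843 = 186.9905 mcg/mL·hr

AUC = 187.0 mcg/mL·hr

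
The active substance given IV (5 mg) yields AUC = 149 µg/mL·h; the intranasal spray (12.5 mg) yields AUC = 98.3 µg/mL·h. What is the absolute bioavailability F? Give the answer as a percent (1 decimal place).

F = 26.4%

F = (AUC_ev / D_ev) / (AUC_iv / D_iv)
  = (98.3/12.5) / (149/5)
  = 7.864 / 29.8 = 0.2639
  = 26.39%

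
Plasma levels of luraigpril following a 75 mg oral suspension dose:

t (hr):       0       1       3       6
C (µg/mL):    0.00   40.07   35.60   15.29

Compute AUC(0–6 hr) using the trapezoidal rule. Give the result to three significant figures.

Trapezoidal AUC_0→6:
  [0→1]: (0.00+40.07)/2 × 1 = 20.035
  [1→3]: (40.07+35.60)/2 × 2 = 75.67
  [3→6]: (35.60+15.29)/2 × 3 = 76.335
  Sum = 172.04 µg/mL·hr

AUC = 172 µg/mL·hr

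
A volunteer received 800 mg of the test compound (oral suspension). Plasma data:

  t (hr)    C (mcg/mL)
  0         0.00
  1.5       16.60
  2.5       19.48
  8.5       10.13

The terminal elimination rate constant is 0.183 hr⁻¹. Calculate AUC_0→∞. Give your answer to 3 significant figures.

Trapezoidal AUC_0→8.5:
  [0→1.5]: (0.00+16.60)/2 × 1.5 = 12.45
  [1.5→2.5]: (16.60+19.48)/2 × 1 = 18.04
  [2.5→8.5]: (19.48+10.13)/2 × 6 = 88.83
  Sum = 119.32 mcg/mL·hr
Extrapolated tail: C_last / k_e = 10.13 / 0.183 = 55.355
AUC_0→∞ = 119.32 + 55.355 = 174.675 mcg/mL·hr

AUC = 175 mcg/mL·hr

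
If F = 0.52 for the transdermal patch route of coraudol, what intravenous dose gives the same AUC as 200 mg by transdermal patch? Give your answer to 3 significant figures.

D_iv = 104 mg

Systemic exposure from an extravascular dose = F × D_ev, so the equivalent IV dose is F × D_ev.
D_iv = F × D_ev = 0.52 × 200 = 104 mg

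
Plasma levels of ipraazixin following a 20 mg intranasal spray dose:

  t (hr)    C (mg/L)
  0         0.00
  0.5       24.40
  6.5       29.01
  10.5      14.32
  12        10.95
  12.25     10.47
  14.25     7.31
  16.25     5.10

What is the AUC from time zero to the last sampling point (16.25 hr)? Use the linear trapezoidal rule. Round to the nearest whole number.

Trapezoidal AUC_0→16.25:
  [0→0.5]: (0.00+24.40)/2 × 0.5 = 6.1
  [0.5→6.5]: (24.40+29.01)/2 × 6 = 160.23
  [6.5→10.5]: (29.01+14.32)/2 × 4 = 86.66
  [10.5→12]: (14.32+10.95)/2 × 1.5 = 18.9525
  [12→12.25]: (10.95+10.47)/2 × 0.25 = 2.6775
  [12.25→14.25]: (10.47+7.31)/2 × 2 = 17.78
  [14.25→16.25]: (7.31+5.10)/2 × 2 = 12.41
  Sum = 304.81 mg/L·hr

AUC = 305 mg/L·hr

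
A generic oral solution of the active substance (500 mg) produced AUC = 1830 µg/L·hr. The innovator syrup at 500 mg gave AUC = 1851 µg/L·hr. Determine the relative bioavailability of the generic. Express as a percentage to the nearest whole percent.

F_rel = 99%

F_rel = (AUC_test/D_test) / (AUC_ref/D_ref)
      = (1830/500) / (1851/500)
      = 3.66 / 3.702 = 0.9887 = 98.87%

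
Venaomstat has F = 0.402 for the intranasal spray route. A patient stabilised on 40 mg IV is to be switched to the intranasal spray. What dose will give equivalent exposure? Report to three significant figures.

D_intranasal = 99.5 mg

For equal systemic exposure: F × D_ev = D_iv
D_ev = D_iv / F = 40 / 0.402 = 99.5025 mg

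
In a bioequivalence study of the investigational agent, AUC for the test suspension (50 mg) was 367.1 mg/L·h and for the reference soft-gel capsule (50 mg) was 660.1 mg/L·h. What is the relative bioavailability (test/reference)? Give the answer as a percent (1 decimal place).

F_rel = (AUC_test/D_test) / (AUC_ref/D_ref)
      = (367.1/50) / (660.1/50)
      = 7.342 / 13.202 = 0.5561 = 55.61%

F_rel = 55.6%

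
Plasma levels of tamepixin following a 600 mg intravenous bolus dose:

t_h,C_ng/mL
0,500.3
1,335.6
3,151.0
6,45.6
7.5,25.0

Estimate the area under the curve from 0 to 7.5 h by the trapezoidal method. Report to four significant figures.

AUC = 1252 ng/mL·h

Trapezoidal AUC_0→7.5:
  [0→1]: (500.3+335.6)/2 × 1 = 417.95
  [1→3]: (335.6+151.0)/2 × 2 = 486.6
  [3→6]: (151.0+45.6)/2 × 3 = 294.9
  [6→7.5]: (45.6+25.0)/2 × 1.5 = 52.95
  Sum = 1252.4 ng/mL·h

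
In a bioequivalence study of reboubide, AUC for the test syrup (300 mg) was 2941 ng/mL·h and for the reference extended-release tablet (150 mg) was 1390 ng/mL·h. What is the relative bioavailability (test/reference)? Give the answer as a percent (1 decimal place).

F_rel = 105.8%

F_rel = (AUC_test/D_test) / (AUC_ref/D_ref)
      = (2941/300) / (1390/150)
      = 9.80333 / 9.26667 = 1.0579 = 105.79%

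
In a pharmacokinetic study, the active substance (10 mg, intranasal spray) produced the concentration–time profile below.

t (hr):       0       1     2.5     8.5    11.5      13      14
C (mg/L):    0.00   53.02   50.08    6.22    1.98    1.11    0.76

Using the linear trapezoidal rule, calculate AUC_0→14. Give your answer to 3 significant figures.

AUC = 288 mg/L·hr

Trapezoidal AUC_0→14:
  [0→1]: (0.00+53.02)/2 × 1 = 26.51
  [1→2.5]: (53.02+50.08)/2 × 1.5 = 77.325
  [2.5→8.5]: (50.08+6.22)/2 × 6 = 168.9
  [8.5→11.5]: (6.22+1.98)/2 × 3 = 12.3
  [11.5→13]: (1.98+1.11)/2 × 1.5 = 2.3175
  [13→14]: (1.11+0.76)/2 × 1 = 0.935
  Sum = 288.2875 mg/L·hr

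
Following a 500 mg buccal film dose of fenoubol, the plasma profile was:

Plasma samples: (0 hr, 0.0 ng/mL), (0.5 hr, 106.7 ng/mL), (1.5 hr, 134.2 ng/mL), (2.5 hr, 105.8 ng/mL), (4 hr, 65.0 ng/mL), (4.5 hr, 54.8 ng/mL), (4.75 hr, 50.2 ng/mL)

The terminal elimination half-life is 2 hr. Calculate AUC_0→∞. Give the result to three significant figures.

AUC = 583 ng/mL·hr

Trapezoidal AUC_0→4.75:
  [0→0.5]: (0.0+106.7)/2 × 0.5 = 26.675
  [0.5→1.5]: (106.7+134.2)/2 × 1 = 120.45
  [1.5→2.5]: (134.2+105.8)/2 × 1 = 120.0
  [2.5→4]: (105.8+65.0)/2 × 1.5 = 128.1
  [4→4.5]: (65.0+54.8)/2 × 0.5 = 29.95
  [4.5→4.75]: (54.8+50.2)/2 × 0.25 = 13.125
  Sum = 438.3 ng/mL·hr
k_e = ln2 / t½ = 0.693147 / 2 = 0.3466 hr^-1
Extrapolated tail: C_last / k_e = 50.2 / 0.3466 = 144.836
AUC_0→∞ = 438.3 + 144.836 = 583.136 ng/mL·hr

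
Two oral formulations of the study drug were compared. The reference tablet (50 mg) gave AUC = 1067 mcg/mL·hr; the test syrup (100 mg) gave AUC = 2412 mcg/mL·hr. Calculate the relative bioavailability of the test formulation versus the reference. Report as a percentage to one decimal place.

F_rel = (AUC_test/D_test) / (AUC_ref/D_ref)
      = (2412/100) / (1067/50)
      = 24.12 / 21.34 = 1.1303 = 113.03%

F_rel = 113.0%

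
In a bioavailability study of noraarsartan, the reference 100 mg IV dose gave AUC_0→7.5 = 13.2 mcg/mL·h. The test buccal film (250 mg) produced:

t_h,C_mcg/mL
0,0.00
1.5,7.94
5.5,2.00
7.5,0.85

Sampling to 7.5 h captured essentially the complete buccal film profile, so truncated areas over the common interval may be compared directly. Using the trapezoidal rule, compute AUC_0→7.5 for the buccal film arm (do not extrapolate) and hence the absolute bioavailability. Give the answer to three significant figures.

F = 0.869

Trapezoidal AUC_0→7.5 (buccal film):
  [0→1.5]: (0.00+7.94)/2 × 1.5 = 5.955
  [1.5→5.5]: (7.94+2.00)/2 × 4 = 19.88
  [5.5→7.5]: (2.00+0.85)/2 × 2 = 2.85
  Sum = 28.685 mcg/mL·h
F = (AUC_ev/D_ev)/(AUC_iv/D_iv) = (28.685/250)/(13.2/100) = 0.11474/0.132 = 0.8692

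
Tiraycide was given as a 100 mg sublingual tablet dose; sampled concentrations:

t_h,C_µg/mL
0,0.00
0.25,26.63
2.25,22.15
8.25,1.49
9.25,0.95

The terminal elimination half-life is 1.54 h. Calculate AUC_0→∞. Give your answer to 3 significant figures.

AUC = 126 µg/mL·h

Trapezoidal AUC_0→9.25:
  [0→0.25]: (0.00+26.63)/2 × 0.25 = 3.32875
  [0.25→2.25]: (26.63+22.15)/2 × 2 = 48.78
  [2.25→8.25]: (22.15+1.49)/2 × 6 = 70.92
  [8.25→9.25]: (1.49+0.95)/2 × 1 = 1.22
  Sum = 124.24875 µg/mL·h
k_e = ln2 / t½ = 0.693147 / 1.54 = 0.4501 h^-1
Extrapolated tail: C_last / k_e = 0.95 / 0.4501 = 2.111
AUC_0→∞ = 124.24875 + 2.111 = 126.35975 µg/mL·h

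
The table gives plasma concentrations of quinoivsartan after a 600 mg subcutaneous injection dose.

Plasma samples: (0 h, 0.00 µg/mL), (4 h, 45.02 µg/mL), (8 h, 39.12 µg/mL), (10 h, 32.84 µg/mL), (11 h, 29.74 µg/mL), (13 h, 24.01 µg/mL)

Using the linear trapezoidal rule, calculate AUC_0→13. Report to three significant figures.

AUC = 415 µg/mL·h

Trapezoidal AUC_0→13:
  [0→4]: (0.00+45.02)/2 × 4 = 90.04
  [4→8]: (45.02+39.12)/2 × 4 = 168.28
  [8→10]: (39.12+32.84)/2 × 2 = 71.96
  [10→11]: (32.84+29.74)/2 × 1 = 31.29
  [11→13]: (29.74+24.01)/2 × 2 = 53.75
  Sum = 415.32 µg/mL·h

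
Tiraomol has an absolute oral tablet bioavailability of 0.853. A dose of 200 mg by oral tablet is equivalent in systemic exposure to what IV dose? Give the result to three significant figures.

Systemic exposure from an extravascular dose = F × D_ev, so the equivalent IV dose is F × D_ev.
D_iv = F × D_ev = 0.853 × 200 = 170.6 mg

D_iv = 171 mg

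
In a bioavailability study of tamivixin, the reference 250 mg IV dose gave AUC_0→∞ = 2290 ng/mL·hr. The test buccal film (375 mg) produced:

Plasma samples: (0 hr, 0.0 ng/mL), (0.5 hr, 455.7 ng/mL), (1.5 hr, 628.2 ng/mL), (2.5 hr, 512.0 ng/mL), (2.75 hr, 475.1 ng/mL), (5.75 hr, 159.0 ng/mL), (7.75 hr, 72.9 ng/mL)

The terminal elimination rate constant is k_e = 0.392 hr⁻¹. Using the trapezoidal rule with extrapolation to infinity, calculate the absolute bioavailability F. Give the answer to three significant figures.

Trapezoidal AUC_0→7.75 (buccal film):
  [0→0.5]: (0.0+455.7)/2 × 0.5 = 113.925
  [0.5→1.5]: (455.7+628.2)/2 × 1 = 541.95
  [1.5→2.5]: (628.2+512.0)/2 × 1 = 570.1
  [2.5→2.75]: (512.0+475.1)/2 × 0.25 = 123.3875
  [2.75→5.75]: (475.1+159.0)/2 × 3 = 951.15
  [5.75→7.75]: (159.0+72.9)/2 × 2 = 231.9
  Sum = 2532.4125 ng/mL·hr
Tail: C_last/k_e = 72.9/0.392 = 185.969
AUC_0→∞ (buccal film) = 2532.4125 + 185.969 = 2718.3815 ng/mL·hr
F = (AUC_ev/D_ev)/(AUC_iv/D_iv) = (2718.3815/375)/(2290/250) = 7.24902/9.16 = 0.7914

F = 0.791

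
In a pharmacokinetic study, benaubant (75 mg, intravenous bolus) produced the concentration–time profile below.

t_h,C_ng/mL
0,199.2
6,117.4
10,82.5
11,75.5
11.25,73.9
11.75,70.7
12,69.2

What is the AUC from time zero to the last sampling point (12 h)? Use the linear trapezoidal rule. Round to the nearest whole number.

Trapezoidal AUC_0→12:
  [0→6]: (199.2+117.4)/2 × 6 = 949.8
  [6→10]: (117.4+82.5)/2 × 4 = 399.8
  [10→11]: (82.5+75.5)/2 × 1 = 79.0
  [11→11.25]: (75.5+73.9)/2 × 0.25 = 18.675
  [11.25→11.75]: (73.9+70.7)/2 × 0.5 = 36.15
  [11.75→12]: (70.7+69.2)/2 × 0.25 = 17.4875
  Sum = 1500.9125 ng/mL·h

AUC = 1501 ng/mL·h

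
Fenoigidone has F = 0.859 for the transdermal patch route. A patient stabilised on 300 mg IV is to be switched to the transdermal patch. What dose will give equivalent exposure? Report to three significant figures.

D_transdermal = 349 mg

For equal systemic exposure: F × D_ev = D_iv
D_ev = D_iv / F = 300 / 0.859 = 349.243 mg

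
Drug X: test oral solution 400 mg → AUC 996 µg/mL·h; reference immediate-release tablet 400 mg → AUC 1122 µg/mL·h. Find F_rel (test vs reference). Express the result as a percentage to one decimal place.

F_rel = 88.8%

F_rel = (AUC_test/D_test) / (AUC_ref/D_ref)
      = (996/400) / (1122/400)
      = 2.49 / 2.805 = 0.8877 = 88.77%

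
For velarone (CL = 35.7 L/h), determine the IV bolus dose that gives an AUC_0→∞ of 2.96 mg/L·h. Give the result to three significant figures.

Dose_iv = CL × AUC_0→∞
     = 35.7 × 2.96 = 105.672 mg

Dose = 106 mg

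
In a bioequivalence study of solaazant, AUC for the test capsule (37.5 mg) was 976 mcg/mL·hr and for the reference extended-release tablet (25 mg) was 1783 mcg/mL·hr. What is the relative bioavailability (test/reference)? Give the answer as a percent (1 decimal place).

F_rel = 36.5%

F_rel = (AUC_test/D_test) / (AUC_ref/D_ref)
      = (976/37.5) / (1783/25)
      = 26.0267 / 71.32 = 0.3649 = 36.49%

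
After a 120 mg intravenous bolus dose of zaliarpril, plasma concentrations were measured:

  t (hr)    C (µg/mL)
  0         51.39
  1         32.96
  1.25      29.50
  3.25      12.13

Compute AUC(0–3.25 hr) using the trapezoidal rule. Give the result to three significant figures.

AUC = 91.6 µg/mL·hr

Trapezoidal AUC_0→3.25:
  [0→1]: (51.39+32.96)/2 × 1 = 42.175
  [1→1.25]: (32.96+29.50)/2 × 0.25 = 7.8075
  [1.25→3.25]: (29.50+12.13)/2 × 2 = 41.63
  Sum = 91.6125 µg/mL·hr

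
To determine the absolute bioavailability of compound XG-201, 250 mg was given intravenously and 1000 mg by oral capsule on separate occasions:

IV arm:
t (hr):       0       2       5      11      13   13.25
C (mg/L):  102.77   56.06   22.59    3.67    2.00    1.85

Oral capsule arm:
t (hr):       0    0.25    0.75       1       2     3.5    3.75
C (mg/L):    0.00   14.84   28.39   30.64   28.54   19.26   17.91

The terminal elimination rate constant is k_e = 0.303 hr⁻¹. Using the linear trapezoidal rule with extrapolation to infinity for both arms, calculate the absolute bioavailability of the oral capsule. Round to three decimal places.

F = 0.101

Trapezoidal AUC_0→13.25 (IV):
  [0→2]: (102.77+56.06)/2 × 2 = 158.83
  [2→5]: (56.06+22.59)/2 × 3 = 117.975
  [5→11]: (22.59+3.67)/2 × 6 = 78.78
  [11→13]: (3.67+2.00)/2 × 2 = 5.67
  [13→13.25]: (2.00+1.85)/2 × 0.25 = 0.48125
  Sum = 361.73625 mg/L·hr
IV tail: 1.85/0.303 = 6.106; AUC_iv,0→∞ = 361.73625 + 6.106 = 367.84225 mg/L·hr
Trapezoidal AUC_0→3.75 (oral capsule):
  [0→0.25]: (0.00+14.84)/2 × 0.25 = 1.855
  [0.25→0.75]: (14.84+28.39)/2 × 0.5 = 10.8075
  [0.75→1]: (28.39+30.64)/2 × 0.25 = 7.37875
  [1→2]: (30.64+28.54)/2 × 1 = 29.59
  [2→3.5]: (28.54+19.26)/2 × 1.5 = 35.85
  [3.5→3.75]: (19.26+17.91)/2 × 0.25 = 4.64625
  Sum = 90.1275 mg/L·hr
oral capsule tail: 17.91/0.303 = 59.109; AUC_ev,0→∞ = 90.1275 + 59.109 = 149.2365 mg/L·hr
F = (AUC_ev/D_ev)/(AUC_iv/D_iv) = (149.2365/1000)/(367.84225/250) = 0.1492365/1.471369 = 0.1014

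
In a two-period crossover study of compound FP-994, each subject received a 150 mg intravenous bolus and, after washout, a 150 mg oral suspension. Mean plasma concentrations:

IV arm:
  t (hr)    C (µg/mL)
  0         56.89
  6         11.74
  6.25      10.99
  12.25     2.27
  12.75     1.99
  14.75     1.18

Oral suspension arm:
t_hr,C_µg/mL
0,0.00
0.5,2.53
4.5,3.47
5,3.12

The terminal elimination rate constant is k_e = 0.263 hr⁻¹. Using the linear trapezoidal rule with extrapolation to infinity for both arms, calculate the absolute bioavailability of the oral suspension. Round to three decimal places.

Trapezoidal AUC_0→14.75 (IV):
  [0→6]: (56.89+11.74)/2 × 6 = 205.89
  [6→6.25]: (11.74+10.99)/2 × 0.25 = 2.84125
  [6.25→12.25]: (10.99+2.27)/2 × 6 = 39.78
  [12.25→12.75]: (2.27+1.99)/2 × 0.5 = 1.065
  [12.75→14.75]: (1.99+1.18)/2 × 2 = 3.17
  Sum = 252.74625 µg/mL·hr
IV tail: 1.18/0.263 = 4.487; AUC_iv,0→∞ = 252.74625 + 4.487 = 257.23325 µg/mL·hr
Trapezoidal AUC_0→5 (oral suspension):
  [0→0.5]: (0.00+2.53)/2 × 0.5 = 0.6325
  [0.5→4.5]: (2.53+3.47)/2 × 4 = 12.0
  [4.5→5]: (3.47+3.12)/2 × 0.5 = 1.6475
  Sum = 14.28 µg/mL·hr
oral suspension tail: 3.12/0.263 = 11.863; AUC_ev,0→∞ = 14.28 + 11.863 = 26.143 µg/mL·hr
F = (AUC_ev/D_ev)/(AUC_iv/D_iv) = (26.143/150)/(257.23325/150) = 0.174287/1.71489 = 0.1016

F = 0.102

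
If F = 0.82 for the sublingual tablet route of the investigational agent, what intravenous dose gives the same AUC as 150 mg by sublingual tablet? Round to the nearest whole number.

Systemic exposure from an extravascular dose = F × D_ev, so the equivalent IV dose is F × D_ev.
D_iv = F × D_ev = 0.82 × 150 = 123 mg

D_iv = 123 mg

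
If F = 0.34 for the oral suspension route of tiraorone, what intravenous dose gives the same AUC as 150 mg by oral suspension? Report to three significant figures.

D_iv = 51.0 mg

Systemic exposure from an extravascular dose = F × D_ev, so the equivalent IV dose is F × D_ev.
D_iv = F × D_ev = 0.34 × 150 = 51 mg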